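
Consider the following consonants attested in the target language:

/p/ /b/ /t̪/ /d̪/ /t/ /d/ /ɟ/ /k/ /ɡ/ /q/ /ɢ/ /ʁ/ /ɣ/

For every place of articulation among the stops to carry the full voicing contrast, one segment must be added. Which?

place of articulation  voiceless  voiced  
bilabial          p         b       
dental            t̪        d̪      
alveolar          t         d       
palatal           —         ɟ       
velar             k         ɡ       
uvular            q         ɢ       
The palatal row has no voiceless member, so the gap is the voiceless palatal stop /c/.

/c/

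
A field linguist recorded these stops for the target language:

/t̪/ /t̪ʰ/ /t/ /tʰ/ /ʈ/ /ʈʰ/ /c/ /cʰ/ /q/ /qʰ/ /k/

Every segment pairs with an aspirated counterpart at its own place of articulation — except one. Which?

Dental: /t̪/ ~ /t̪ʰ/
Alveolar: /t/ ~ /tʰ/
Retroflex: /ʈ/ ~ /ʈʰ/
Palatal: /c/ ~ /cʰ/
Uvular: /q/ ~ /qʰ/
Velar: only /k/ (plain); no aspirated partner.
So /k/ is the unpaired segment.

/k/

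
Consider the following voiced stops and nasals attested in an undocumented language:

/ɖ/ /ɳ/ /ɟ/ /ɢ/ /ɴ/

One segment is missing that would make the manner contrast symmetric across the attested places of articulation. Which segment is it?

Oral stop: /ɖ/ (retroflex), /ɟ/ (palatal), /ɢ/ (uvular).
Nasal: /ɳ/ (retroflex), /ɴ/ (uvular).
The palatal row has no nasal member, so the gap is the palatal nasal /ɲ/.

/ɲ/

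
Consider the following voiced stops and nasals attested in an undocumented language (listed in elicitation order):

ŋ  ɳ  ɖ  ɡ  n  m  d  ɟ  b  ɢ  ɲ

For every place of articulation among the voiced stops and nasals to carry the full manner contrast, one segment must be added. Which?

/ɴ/

bilabial: oral stop /b/, nasal /m/.
alveolar: oral stop /d/, nasal /n/.
retroflex: oral stop /ɖ/, nasal /ɳ/.
palatal: oral stop /ɟ/, nasal /ɲ/.
velar: oral stop /ɡ/, nasal /ŋ/.
uvular: oral stop /ɢ/, nasal —.
The uvular row has no nasal member, so the gap is the uvular nasal /ɴ/.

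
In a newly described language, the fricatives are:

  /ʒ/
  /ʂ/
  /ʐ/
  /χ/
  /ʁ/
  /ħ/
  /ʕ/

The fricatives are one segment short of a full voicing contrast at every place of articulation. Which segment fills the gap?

Voiceless: /ʂ/ (retroflex), /χ/ (uvular), /ħ/ (pharyngeal).
Voiced: /ʒ/ (postalveolar), /ʐ/ (retroflex), /ʁ/ (uvular), /ʕ/ (pharyngeal).
The postalveolar row has no voiceless member, so the gap is the voiceless postalveolar fricative /ʃ/.

/ʃ/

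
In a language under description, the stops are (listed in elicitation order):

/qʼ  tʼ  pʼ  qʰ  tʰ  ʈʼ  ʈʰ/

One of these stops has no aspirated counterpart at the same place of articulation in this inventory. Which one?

Alveolar: /tʰ/ ~ /tʼ/
Retroflex: /ʈʰ/ ~ /ʈʼ/
Uvular: /qʰ/ ~ /qʼ/
Bilabial: only /pʼ/ (ejective); no aspirated partner.
So /pʼ/ is the unpaired segment.

/pʼ/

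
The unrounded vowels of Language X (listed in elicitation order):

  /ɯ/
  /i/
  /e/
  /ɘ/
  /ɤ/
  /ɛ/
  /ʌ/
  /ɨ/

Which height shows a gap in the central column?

low-mid

height            front     central   back    
high              i         ɨ         ɯ       
high-mid          e         ɘ         ɤ       
low-mid           ɛ         —         ʌ       
Every height has a central member except low-mid, where /ɜ/ would be expected.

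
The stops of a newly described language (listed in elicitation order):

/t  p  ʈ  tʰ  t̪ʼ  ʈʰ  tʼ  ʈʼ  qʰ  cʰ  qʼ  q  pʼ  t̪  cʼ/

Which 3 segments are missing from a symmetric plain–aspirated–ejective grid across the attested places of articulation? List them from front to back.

place of articulation  plain     aspirated  ejective
bilabial          p         —         pʼ      
dental            t̪        —         t̪ʼ     
alveolar          t         tʰ        tʼ      
retroflex         ʈ         ʈʰ        ʈʼ      
palatal           —         cʰ        cʼ      
uvular            q         qʰ        qʼ      
Gaps, from front to back: bilabial lacks aspirated (/pʰ/); dental lacks aspirated (/t̪ʰ/); palatal lacks plain (/c/).

/pʰ/, /t̪ʰ/, /c/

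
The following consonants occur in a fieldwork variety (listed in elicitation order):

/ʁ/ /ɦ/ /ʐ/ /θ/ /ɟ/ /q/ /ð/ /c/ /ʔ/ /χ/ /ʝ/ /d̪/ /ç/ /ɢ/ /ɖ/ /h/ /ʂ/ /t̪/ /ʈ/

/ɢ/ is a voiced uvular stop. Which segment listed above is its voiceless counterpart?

The voiceless counterpart is a voiceless uvular stop — in this inventory, /q/.

/q/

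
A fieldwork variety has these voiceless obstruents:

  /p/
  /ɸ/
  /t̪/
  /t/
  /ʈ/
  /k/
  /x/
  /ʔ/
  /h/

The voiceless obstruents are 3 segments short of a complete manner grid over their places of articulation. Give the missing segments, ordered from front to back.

/θ/, /s/, /ʂ/

bilabial: stop /p/, fricative /ɸ/.
dental: stop /t̪/, fricative —.
alveolar: stop /t/, fricative —.
retroflex: stop /ʈ/, fricative —.
velar: stop /k/, fricative /x/.
glottal: stop /ʔ/, fricative /h/.
Gaps, from front to back: dental lacks fricative (/θ/); alveolar lacks fricative (/s/); retroflex lacks fricative (/ʂ/).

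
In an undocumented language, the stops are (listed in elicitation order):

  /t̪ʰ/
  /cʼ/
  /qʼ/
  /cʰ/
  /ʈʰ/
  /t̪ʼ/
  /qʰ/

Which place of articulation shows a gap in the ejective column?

retroflex

place of articulation  aspirated  ejective
dental            t̪ʰ       t̪ʼ     
retroflex         ʈʰ        —       
palatal           cʰ        cʼ      
uvular            qʰ        qʼ      
Every place of articulation has an ejective member except retroflex, where /ʈʼ/ would be expected.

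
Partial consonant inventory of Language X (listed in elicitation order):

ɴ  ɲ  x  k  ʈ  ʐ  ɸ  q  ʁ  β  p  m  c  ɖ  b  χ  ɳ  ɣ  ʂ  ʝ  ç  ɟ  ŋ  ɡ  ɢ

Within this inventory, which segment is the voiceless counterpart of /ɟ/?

/ɟ/ is a voiced palatal stop.
The voiceless counterpart is a voiceless palatal stop — in this inventory, /c/.

/c/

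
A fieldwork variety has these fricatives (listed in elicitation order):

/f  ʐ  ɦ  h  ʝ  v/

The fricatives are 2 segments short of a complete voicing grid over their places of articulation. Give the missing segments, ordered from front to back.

/ʂ/, /ç/

labiodental: voiceless /f/, voiced /v/.
retroflex: voiceless —, voiced /ʐ/.
palatal: voiceless —, voiced /ʝ/.
glottal: voiceless /h/, voiced /ɦ/.
Gaps, from front to back: retroflex lacks voiceless (/ʂ/); palatal lacks voiceless (/ç/).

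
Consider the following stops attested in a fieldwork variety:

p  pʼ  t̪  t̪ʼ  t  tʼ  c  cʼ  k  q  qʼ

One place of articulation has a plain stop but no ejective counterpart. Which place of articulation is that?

velar

Plain: /p/ (bilabial), /t̪/ (dental), /t/ (alveolar), /c/ (palatal), /k/ (velar), /q/ (uvular).
Ejective: /pʼ/ (bilabial), /t̪ʼ/ (dental), /tʼ/ (alveolar), /cʼ/ (palatal), /qʼ/ (uvular).
Every place of articulation has an ejective member except velar, where /kʼ/ would be expected.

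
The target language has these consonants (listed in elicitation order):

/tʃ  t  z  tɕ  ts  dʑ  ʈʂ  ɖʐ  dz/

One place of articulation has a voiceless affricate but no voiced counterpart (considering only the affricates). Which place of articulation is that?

alveolar: voiceless /ts/, voiced /dz/.
postalveolar: voiceless /tʃ/, voiced —.
retroflex: voiceless /ʈʂ/, voiced /ɖʐ/.
alveolo-palatal: voiceless /tɕ/, voiced /dʑ/.
Every place of articulation has a voiced member except postalveolar, where /dʒ/ would be expected.

postalveolar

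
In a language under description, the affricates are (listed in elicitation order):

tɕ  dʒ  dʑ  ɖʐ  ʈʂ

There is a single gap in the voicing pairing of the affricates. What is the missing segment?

postalveolar: voiceless —, voiced /dʒ/.
retroflex: voiceless /ʈʂ/, voiced /ɖʐ/.
alveolo-palatal: voiceless /tɕ/, voiced /dʑ/.
The postalveolar row has no voiceless member, so the gap is the voiceless postalveolar affricate /tʃ/.

/tʃ/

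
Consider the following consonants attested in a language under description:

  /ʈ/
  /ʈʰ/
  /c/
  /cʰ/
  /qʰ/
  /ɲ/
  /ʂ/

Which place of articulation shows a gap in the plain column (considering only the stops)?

uvular

retroflex: plain /ʈ/, aspirated /ʈʰ/.
palatal: plain /c/, aspirated /cʰ/.
uvular: plain —, aspirated /qʰ/.
Every place of articulation has a plain member except uvular, where /q/ would be expected.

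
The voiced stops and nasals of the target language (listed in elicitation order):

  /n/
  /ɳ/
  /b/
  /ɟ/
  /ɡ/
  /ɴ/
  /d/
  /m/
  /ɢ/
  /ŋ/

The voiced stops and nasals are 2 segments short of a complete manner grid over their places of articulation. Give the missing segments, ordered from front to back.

/ɖ/, /ɲ/

place of articulation  oral stop  nasal   
bilabial          b         m       
alveolar          d         n       
retroflex         —         ɳ       
palatal           ɟ         —       
velar             ɡ         ŋ       
uvular            ɢ         ɴ       
Gaps, from front to back: retroflex lacks oral stop (/ɖ/); palatal lacks nasal (/ɲ/).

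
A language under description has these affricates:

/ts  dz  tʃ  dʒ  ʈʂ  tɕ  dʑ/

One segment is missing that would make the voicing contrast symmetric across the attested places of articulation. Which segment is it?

/ɖʐ/

Voiceless: /ts/ (alveolar), /tʃ/ (postalveolar), /ʈʂ/ (retroflex), /tɕ/ (alveolo-palatal).
Voiced: /dz/ (alveolar), /dʒ/ (postalveolar), /dʑ/ (alveolo-palatal).
The retroflex row has no voiced member, so the gap is the voiced retroflex affricate /ɖʐ/.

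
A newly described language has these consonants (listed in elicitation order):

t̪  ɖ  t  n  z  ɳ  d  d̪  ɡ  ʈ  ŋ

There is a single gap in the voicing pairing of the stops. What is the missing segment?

/k/

Voiceless: /t̪/ (dental), /t/ (alveolar), /ʈ/ (retroflex).
Voiced: /d̪/ (dental), /d/ (alveolar), /ɖ/ (retroflex), /ɡ/ (velar).
The velar row has no voiceless member, so the gap is the voiceless velar stop /k/.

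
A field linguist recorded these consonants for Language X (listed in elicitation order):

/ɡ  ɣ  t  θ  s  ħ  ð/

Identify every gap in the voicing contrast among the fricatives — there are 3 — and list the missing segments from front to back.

dental: voiceless /θ/, voiced /ð/.
alveolar: voiceless /s/, voiced —.
velar: voiceless —, voiced /ɣ/.
pharyngeal: voiceless /ħ/, voiced —.
Gaps, from front to back: alveolar lacks voiced (/z/); velar lacks voiceless (/x/); pharyngeal lacks voiced (/ʕ/).

/z/, /x/, /ʕ/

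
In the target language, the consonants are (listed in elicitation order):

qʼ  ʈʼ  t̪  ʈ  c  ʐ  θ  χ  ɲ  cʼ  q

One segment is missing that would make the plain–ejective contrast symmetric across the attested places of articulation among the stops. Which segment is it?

/t̪ʼ/

place of articulation  plain     ejective
dental            t̪        —       
retroflex         ʈ         ʈʼ      
palatal           c         cʼ      
uvular            q         qʼ      
The dental row has no ejective member, so the gap is the ejective dental stop /t̪ʼ/.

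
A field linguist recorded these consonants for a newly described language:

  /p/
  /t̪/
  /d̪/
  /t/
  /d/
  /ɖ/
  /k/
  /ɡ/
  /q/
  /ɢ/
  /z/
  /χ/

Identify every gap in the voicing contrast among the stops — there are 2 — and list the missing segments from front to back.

Voiceless: /p/ (bilabial), /t̪/ (dental), /t/ (alveolar), /k/ (velar), /q/ (uvular).
Voiced: /d̪/ (dental), /d/ (alveolar), /ɖ/ (retroflex), /ɡ/ (velar), /ɢ/ (uvular).
Gaps, from front to back: bilabial lacks voiced (/b/); retroflex lacks voiceless (/ʈ/).

/b/, /ʈ/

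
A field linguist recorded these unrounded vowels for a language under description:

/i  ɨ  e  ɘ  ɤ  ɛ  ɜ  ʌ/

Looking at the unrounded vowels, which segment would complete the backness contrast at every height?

Front: /i/ (high), /e/ (high-mid), /ɛ/ (low-mid).
Central: /ɨ/ (high), /ɘ/ (high-mid), /ɜ/ (low-mid).
Back: /ɤ/ (high-mid), /ʌ/ (low-mid).
The high row has no back member, so the gap is the high back unrounded vowel /ɯ/.

/ɯ/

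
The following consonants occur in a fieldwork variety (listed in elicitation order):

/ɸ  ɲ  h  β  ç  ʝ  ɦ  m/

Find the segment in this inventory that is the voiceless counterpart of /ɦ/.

/ɦ/ is a voiced glottal fricative.
The voiceless counterpart is a voiceless glottal fricative — in this inventory, /h/.

/h/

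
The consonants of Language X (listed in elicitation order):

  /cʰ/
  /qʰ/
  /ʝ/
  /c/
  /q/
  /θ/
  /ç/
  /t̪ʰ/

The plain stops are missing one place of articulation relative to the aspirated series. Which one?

dental

Plain: /c/ (palatal), /q/ (uvular).
Aspirated: /t̪ʰ/ (dental), /cʰ/ (palatal), /qʰ/ (uvular).
Every place of articulation has a plain member except dental, where /t̪/ would be expected.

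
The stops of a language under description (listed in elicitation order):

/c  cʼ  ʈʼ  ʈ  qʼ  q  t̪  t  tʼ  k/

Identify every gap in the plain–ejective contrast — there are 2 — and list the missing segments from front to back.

/t̪ʼ/, /kʼ/

Plain: /t̪/ (dental), /t/ (alveolar), /ʈ/ (retroflex), /c/ (palatal), /k/ (velar), /q/ (uvular).
Ejective: /tʼ/ (alveolar), /ʈʼ/ (retroflex), /cʼ/ (palatal), /qʼ/ (uvular).
Gaps, from front to back: dental lacks ejective (/t̪ʼ/); velar lacks ejective (/kʼ/).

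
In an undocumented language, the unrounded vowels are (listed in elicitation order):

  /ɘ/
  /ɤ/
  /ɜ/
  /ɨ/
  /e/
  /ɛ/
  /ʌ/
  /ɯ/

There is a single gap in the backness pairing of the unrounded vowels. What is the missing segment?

high: front —, central /ɨ/, back /ɯ/.
high-mid: front /e/, central /ɘ/, back /ɤ/.
low-mid: front /ɛ/, central /ɜ/, back /ʌ/.
The high row has no front member, so the gap is the high front unrounded vowel /i/.

/i/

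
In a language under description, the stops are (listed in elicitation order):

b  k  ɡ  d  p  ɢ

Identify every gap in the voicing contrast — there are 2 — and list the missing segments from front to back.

/t/, /q/

bilabial: voiceless /p/, voiced /b/.
alveolar: voiceless —, voiced /d/.
velar: voiceless /k/, voiced /ɡ/.
uvular: voiceless —, voiced /ɢ/.
Gaps, from front to back: alveolar lacks voiceless (/t/); uvular lacks voiceless (/q/).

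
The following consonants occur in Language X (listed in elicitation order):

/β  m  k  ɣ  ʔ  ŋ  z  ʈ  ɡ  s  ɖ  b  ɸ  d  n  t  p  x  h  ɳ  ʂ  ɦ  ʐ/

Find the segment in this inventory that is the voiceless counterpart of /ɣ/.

/x/

/ɣ/ is a voiced velar fricative.
The voiceless counterpart is a voiceless velar fricative — in this inventory, /x/.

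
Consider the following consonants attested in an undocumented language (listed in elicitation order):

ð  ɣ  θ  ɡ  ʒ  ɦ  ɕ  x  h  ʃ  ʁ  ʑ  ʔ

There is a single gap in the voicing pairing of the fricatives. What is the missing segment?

place of articulation  voiceless  voiced  
dental            θ         ð       
postalveolar      ʃ         ʒ       
alveolo-palatal   ɕ         ʑ       
velar             x         ɣ       
uvular            —         ʁ       
glottal           h         ɦ       
The uvular row has no voiceless member, so the gap is the voiceless uvular fricative /χ/.

/χ/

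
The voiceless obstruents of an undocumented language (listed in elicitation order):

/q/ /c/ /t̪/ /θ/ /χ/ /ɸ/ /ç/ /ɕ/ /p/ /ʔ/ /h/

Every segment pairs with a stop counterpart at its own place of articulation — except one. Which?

Bilabial: /p/ ~ /ɸ/
Dental: /t̪/ ~ /θ/
Palatal: /c/ ~ /ç/
Uvular: /q/ ~ /χ/
Glottal: /ʔ/ ~ /h/
Alveolo-palatal: only /ɕ/ (fricative); no stop partner.
So /ɕ/ is the unpaired segment.

/ɕ/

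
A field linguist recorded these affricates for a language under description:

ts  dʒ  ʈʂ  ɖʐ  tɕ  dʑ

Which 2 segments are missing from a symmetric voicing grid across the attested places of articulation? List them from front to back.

place of articulation  voiceless  voiced  
alveolar          ts        —       
postalveolar      —         dʒ      
retroflex         ʈʂ        ɖʐ      
alveolo-palatal   tɕ        dʑ      
Gaps, from front to back: alveolar lacks voiced (/dz/); postalveolar lacks voiceless (/tʃ/).

/dz/, /tʃ/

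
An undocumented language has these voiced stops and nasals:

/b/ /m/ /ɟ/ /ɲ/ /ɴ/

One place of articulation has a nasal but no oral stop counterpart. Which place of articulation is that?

uvular

place of articulation  oral stop  nasal   
bilabial          b         m       
palatal           ɟ         ɲ       
uvular            —         ɴ       
Every place of articulation has an oral stop member except uvular, where /ɢ/ would be expected.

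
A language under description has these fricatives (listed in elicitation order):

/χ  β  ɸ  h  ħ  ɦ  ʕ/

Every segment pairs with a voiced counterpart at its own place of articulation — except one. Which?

/χ/

Bilabial: /ɸ/ ~ /β/
Pharyngeal: /ħ/ ~ /ʕ/
Glottal: /h/ ~ /ɦ/
Uvular: only /χ/ (voiceless); no voiced partner.
So /χ/ is the unpaired segment.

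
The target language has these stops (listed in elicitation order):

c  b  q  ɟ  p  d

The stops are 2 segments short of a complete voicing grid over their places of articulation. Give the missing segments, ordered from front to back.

place of articulation  voiceless  voiced  
bilabial          p         b       
alveolar          —         d       
palatal           c         ɟ       
uvular            q         —       
Gaps, from front to back: alveolar lacks voiceless (/t/); uvular lacks voiced (/ɢ/).

/t/, /ɢ/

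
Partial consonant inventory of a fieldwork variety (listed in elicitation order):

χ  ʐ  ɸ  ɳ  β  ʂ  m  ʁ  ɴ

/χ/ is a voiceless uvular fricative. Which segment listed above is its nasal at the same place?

/ɴ/

The nasal at the same place is an uvular nasal — in this inventory, /ɴ/.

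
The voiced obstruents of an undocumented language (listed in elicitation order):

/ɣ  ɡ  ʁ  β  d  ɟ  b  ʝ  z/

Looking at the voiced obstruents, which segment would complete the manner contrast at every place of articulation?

/ɢ/

Stop: /b/ (bilabial), /d/ (alveolar), /ɟ/ (palatal), /ɡ/ (velar).
Fricative: /β/ (bilabial), /z/ (alveolar), /ʝ/ (palatal), /ɣ/ (velar), /ʁ/ (uvular).
The uvular row has no stop member, so the gap is the uvular stop /ɢ/.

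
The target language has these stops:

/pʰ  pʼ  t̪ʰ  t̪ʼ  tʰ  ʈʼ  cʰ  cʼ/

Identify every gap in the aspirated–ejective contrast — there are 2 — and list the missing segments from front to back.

Aspirated: /pʰ/ (bilabial), /t̪ʰ/ (dental), /tʰ/ (alveolar), /cʰ/ (palatal).
Ejective: /pʼ/ (bilabial), /t̪ʼ/ (dental), /ʈʼ/ (retroflex), /cʼ/ (palatal).
Gaps, from front to back: alveolar lacks ejective (/tʼ/); retroflex lacks aspirated (/ʈʰ/).

/tʼ/, /ʈʰ/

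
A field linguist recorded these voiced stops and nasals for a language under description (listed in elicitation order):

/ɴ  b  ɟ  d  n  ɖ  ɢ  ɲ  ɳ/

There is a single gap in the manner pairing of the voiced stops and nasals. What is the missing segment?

Oral stop: /b/ (bilabial), /d/ (alveolar), /ɖ/ (retroflex), /ɟ/ (palatal), /ɢ/ (uvular).
Nasal: /n/ (alveolar), /ɳ/ (retroflex), /ɲ/ (palatal), /ɴ/ (uvular).
The bilabial row has no nasal member, so the gap is the bilabial nasal /m/.

/m/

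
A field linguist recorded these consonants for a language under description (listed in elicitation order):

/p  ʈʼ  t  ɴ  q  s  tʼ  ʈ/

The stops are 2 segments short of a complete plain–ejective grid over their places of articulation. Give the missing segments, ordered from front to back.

Plain: /p/ (bilabial), /t/ (alveolar), /ʈ/ (retroflex), /q/ (uvular).
Ejective: /tʼ/ (alveolar), /ʈʼ/ (retroflex).
Gaps, from front to back: bilabial lacks ejective (/pʼ/); uvular lacks ejective (/qʼ/).

/pʼ/, /qʼ/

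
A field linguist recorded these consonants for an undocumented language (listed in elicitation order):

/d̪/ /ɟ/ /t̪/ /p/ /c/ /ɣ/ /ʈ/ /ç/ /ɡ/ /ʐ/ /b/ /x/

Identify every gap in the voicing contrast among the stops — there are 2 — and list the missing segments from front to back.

bilabial: voiceless /p/, voiced /b/.
dental: voiceless /t̪/, voiced /d̪/.
retroflex: voiceless /ʈ/, voiced —.
palatal: voiceless /c/, voiced /ɟ/.
velar: voiceless —, voiced /ɡ/.
Gaps, from front to back: retroflex lacks voiced (/ɖ/); velar lacks voiceless (/k/).

/ɖ/, /k/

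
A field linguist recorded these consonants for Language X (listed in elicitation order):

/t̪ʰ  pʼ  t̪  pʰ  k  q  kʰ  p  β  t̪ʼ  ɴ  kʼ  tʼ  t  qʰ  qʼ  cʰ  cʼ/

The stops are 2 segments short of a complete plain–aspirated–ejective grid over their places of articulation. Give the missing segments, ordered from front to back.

bilabial: plain /p/, aspirated /pʰ/, ejective /pʼ/.
dental: plain /t̪/, aspirated /t̪ʰ/, ejective /t̪ʼ/.
alveolar: plain /t/, aspirated —, ejective /tʼ/.
palatal: plain —, aspirated /cʰ/, ejective /cʼ/.
velar: plain /k/, aspirated /kʰ/, ejective /kʼ/.
uvular: plain /q/, aspirated /qʰ/, ejective /qʼ/.
Gaps, from front to back: alveolar lacks aspirated (/tʰ/); palatal lacks plain (/c/).

/tʰ/, /c/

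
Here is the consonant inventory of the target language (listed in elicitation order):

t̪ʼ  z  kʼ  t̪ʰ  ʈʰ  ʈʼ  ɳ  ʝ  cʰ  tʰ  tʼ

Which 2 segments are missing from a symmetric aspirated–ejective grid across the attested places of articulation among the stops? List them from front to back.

place of articulation  aspirated  ejective
dental            t̪ʰ       t̪ʼ     
alveolar          tʰ        tʼ      
retroflex         ʈʰ        ʈʼ      
palatal           cʰ        —       
velar             —         kʼ      
Gaps, from front to back: palatal lacks ejective (/cʼ/); velar lacks aspirated (/kʰ/).

/cʼ/, /kʰ/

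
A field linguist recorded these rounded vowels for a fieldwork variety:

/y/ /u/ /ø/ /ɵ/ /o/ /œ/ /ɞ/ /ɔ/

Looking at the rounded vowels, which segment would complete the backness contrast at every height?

high: front /y/, central —, back /u/.
high-mid: front /ø/, central /ɵ/, back /o/.
low-mid: front /œ/, central /ɞ/, back /ɔ/.
The high row has no central member, so the gap is the high central rounded vowel /ʉ/.

/ʉ/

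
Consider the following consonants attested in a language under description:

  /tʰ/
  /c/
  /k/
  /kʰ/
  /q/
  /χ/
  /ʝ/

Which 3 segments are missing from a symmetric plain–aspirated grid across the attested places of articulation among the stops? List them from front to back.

Plain: /c/ (palatal), /k/ (velar), /q/ (uvular).
Aspirated: /tʰ/ (alveolar), /kʰ/ (velar).
Gaps, from front to back: alveolar lacks plain (/t/); palatal lacks aspirated (/cʰ/); uvular lacks aspirated (/qʰ/).

/t/, /cʰ/, /qʰ/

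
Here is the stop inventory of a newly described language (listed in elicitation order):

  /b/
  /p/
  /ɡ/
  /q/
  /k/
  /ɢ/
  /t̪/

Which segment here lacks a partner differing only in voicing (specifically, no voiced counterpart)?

/t̪/

Bilabial: /p/ ~ /b/
Velar: /k/ ~ /ɡ/
Uvular: /q/ ~ /ɢ/
Dental: only /t̪/ (voiceless); no voiced partner.
So /t̪/ is the unpaired segment.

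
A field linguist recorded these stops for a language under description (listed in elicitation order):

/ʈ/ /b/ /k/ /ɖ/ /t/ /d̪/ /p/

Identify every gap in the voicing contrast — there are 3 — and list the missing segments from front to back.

/t̪/, /d/, /ɡ/

bilabial: voiceless /p/, voiced /b/.
dental: voiceless —, voiced /d̪/.
alveolar: voiceless /t/, voiced —.
retroflex: voiceless /ʈ/, voiced /ɖ/.
velar: voiceless /k/, voiced —.
Gaps, from front to back: dental lacks voiceless (/t̪/); alveolar lacks voiced (/d/); velar lacks voiced (/ɡ/).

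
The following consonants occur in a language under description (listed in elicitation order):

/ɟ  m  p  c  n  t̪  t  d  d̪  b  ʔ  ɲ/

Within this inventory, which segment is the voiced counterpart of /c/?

/ɟ/

/c/ is a voiceless palatal stop.
The voiced counterpart is a voiced palatal stop — in this inventory, /ɟ/.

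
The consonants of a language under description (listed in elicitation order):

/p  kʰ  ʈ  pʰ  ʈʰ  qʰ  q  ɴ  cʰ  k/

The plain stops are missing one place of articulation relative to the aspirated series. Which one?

palatal

place of articulation  plain     aspirated
bilabial          p         pʰ      
retroflex         ʈ         ʈʰ      
palatal           —         cʰ      
velar             k         kʰ      
uvular            q         qʰ      
Every place of articulation has a plain member except palatal, where /c/ would be expected.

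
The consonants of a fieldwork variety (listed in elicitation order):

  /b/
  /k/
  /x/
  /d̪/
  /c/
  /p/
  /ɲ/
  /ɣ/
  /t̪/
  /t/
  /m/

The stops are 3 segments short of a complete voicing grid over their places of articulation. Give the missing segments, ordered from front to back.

Voiceless: /p/ (bilabial), /t̪/ (dental), /t/ (alveolar), /c/ (palatal), /k/ (velar).
Voiced: /b/ (bilabial), /d̪/ (dental).
Gaps, from front to back: alveolar lacks voiced (/d/); palatal lacks voiced (/ɟ/); velar lacks voiced (/ɡ/).

/d/, /ɟ/, /ɡ/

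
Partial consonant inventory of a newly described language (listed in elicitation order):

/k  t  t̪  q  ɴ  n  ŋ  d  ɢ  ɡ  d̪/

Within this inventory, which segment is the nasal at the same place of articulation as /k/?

/k/ is a voiceless velar stop.
The nasal at the same place is a velar nasal — in this inventory, /ŋ/.

/ŋ/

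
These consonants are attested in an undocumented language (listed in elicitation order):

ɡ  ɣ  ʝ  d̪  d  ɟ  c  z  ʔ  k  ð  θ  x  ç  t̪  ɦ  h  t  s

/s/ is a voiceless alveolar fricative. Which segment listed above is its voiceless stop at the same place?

The voiceless stop at the same place is a voiceless alveolar stop — in this inventory, /t/.

/t/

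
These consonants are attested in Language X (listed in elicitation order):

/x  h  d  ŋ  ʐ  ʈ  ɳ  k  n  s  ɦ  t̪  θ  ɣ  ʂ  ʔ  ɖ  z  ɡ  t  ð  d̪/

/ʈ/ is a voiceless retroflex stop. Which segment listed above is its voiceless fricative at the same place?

/ʂ/

The voiceless fricative at the same place is a voiceless retroflex fricative — in this inventory, /ʂ/.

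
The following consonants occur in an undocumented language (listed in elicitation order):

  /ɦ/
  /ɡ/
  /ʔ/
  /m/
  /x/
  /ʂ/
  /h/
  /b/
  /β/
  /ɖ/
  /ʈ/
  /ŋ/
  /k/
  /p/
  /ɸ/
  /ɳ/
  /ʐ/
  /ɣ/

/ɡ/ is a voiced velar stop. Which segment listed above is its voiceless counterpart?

/k/

The voiceless counterpart is a voiceless velar stop — in this inventory, /k/.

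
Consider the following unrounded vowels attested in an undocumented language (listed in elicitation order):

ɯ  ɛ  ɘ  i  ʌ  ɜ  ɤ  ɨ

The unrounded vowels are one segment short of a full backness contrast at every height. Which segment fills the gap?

/e/

Front: /i/ (high), /ɛ/ (low-mid).
Central: /ɨ/ (high), /ɘ/ (high-mid), /ɜ/ (low-mid).
Back: /ɯ/ (high), /ɤ/ (high-mid), /ʌ/ (low-mid).
The high-mid row has no front member, so the gap is the high-mid front unrounded vowel /e/.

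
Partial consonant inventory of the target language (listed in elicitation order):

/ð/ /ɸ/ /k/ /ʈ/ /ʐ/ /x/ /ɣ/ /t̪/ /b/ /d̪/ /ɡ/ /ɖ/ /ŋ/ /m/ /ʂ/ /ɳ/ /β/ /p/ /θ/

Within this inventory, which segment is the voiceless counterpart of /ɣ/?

/ɣ/ is a voiced velar fricative.
The voiceless counterpart is a voiceless velar fricative — in this inventory, /x/.

/x/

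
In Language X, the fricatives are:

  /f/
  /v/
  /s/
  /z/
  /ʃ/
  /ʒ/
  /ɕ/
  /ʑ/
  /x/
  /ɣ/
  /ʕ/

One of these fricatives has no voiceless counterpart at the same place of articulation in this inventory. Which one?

Labiodental: /f/ ~ /v/
Alveolar: /s/ ~ /z/
Postalveolar: /ʃ/ ~ /ʒ/
Alveolo-palatal: /ɕ/ ~ /ʑ/
Velar: /x/ ~ /ɣ/
Pharyngeal: only /ʕ/ (voiced); no voiceless partner.
So /ʕ/ is the unpaired segment.

/ʕ/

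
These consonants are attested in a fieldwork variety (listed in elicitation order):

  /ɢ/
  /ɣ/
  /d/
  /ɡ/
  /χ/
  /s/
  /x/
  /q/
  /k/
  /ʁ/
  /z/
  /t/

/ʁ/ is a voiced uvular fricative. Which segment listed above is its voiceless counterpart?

/χ/

The voiceless counterpart is a voiceless uvular fricative — in this inventory, /χ/.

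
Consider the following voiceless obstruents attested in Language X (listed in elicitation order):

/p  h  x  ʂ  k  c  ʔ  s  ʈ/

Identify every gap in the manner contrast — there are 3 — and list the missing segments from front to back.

/ɸ/, /t/, /ç/

bilabial: stop /p/, fricative —.
alveolar: stop —, fricative /s/.
retroflex: stop /ʈ/, fricative /ʂ/.
palatal: stop /c/, fricative —.
velar: stop /k/, fricative /x/.
glottal: stop /ʔ/, fricative /h/.
Gaps, from front to back: bilabial lacks fricative (/ɸ/); alveolar lacks stop (/t/); palatal lacks fricative (/ç/).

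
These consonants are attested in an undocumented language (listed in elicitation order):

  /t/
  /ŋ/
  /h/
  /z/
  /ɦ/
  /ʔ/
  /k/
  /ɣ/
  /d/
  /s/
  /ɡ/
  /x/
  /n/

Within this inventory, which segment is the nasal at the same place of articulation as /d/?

/n/

/d/ is a voiced alveolar stop.
The nasal at the same place is an alveolar nasal — in this inventory, /n/.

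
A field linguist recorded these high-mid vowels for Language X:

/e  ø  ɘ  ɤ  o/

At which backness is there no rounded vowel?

front: unrounded /e/, rounded /ø/.
central: unrounded /ɘ/, rounded —.
back: unrounded /ɤ/, rounded /o/.
Every backness has a rounded member except central, where /ɵ/ would be expected.

central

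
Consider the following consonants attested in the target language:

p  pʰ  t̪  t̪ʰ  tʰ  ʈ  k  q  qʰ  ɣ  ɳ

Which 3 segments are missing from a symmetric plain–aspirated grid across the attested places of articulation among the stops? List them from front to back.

/t/, /ʈʰ/, /kʰ/

Plain: /p/ (bilabial), /t̪/ (dental), /ʈ/ (retroflex), /k/ (velar), /q/ (uvular).
Aspirated: /pʰ/ (bilabial), /t̪ʰ/ (dental), /tʰ/ (alveolar), /qʰ/ (uvular).
Gaps, from front to back: alveolar lacks plain (/t/); retroflex lacks aspirated (/ʈʰ/); velar lacks aspirated (/kʰ/).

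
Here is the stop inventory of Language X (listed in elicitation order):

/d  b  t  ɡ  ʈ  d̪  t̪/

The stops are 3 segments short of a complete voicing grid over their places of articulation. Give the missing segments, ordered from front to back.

/p/, /ɖ/, /k/

bilabial: voiceless —, voiced /b/.
dental: voiceless /t̪/, voiced /d̪/.
alveolar: voiceless /t/, voiced /d/.
retroflex: voiceless /ʈ/, voiced —.
velar: voiceless —, voiced /ɡ/.
Gaps, from front to back: bilabial lacks voiceless (/p/); retroflex lacks voiced (/ɖ/); velar lacks voiceless (/k/).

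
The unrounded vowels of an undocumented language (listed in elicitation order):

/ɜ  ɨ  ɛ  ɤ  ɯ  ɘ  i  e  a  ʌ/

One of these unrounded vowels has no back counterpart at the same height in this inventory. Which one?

/a/

High: /i/ ~ /ɨ/ ~ /ɯ/
High-mid: /e/ ~ /ɘ/ ~ /ɤ/
Low-mid: /ɛ/ ~ /ɜ/ ~ /ʌ/
Low: only /a/ (front); no back partner.
So /a/ is the unpaired segment.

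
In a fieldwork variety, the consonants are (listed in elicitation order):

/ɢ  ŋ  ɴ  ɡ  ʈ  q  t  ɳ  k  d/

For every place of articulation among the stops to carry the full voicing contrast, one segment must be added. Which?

Voiceless: /t/ (alveolar), /ʈ/ (retroflex), /k/ (velar), /q/ (uvular).
Voiced: /d/ (alveolar), /ɡ/ (velar), /ɢ/ (uvular).
The retroflex row has no voiced member, so the gap is the voiced retroflex stop /ɖ/.

/ɖ/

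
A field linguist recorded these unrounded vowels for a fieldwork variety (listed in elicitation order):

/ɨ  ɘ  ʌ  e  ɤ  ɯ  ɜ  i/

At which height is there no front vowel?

low-mid

height            front     central   back    
high              i         ɨ         ɯ       
high-mid          e         ɘ         ɤ       
low-mid           —         ɜ         ʌ       
Every height has a front member except low-mid, where /ɛ/ would be expected.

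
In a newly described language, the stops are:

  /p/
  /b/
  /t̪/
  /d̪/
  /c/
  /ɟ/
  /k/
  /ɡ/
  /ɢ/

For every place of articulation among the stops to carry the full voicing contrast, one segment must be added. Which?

Voiceless: /p/ (bilabial), /t̪/ (dental), /c/ (palatal), /k/ (velar).
Voiced: /b/ (bilabial), /d̪/ (dental), /ɟ/ (palatal), /ɡ/ (velar), /ɢ/ (uvular).
The uvular row has no voiceless member, so the gap is the voiceless uvular stop /q/.

/q/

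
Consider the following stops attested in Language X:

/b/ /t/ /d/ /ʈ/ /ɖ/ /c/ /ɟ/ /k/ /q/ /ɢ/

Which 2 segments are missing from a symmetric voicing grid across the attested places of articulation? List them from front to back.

/p/, /ɡ/

Voiceless: /t/ (alveolar), /ʈ/ (retroflex), /c/ (palatal), /k/ (velar), /q/ (uvular).
Voiced: /b/ (bilabial), /d/ (alveolar), /ɖ/ (retroflex), /ɟ/ (palatal), /ɢ/ (uvular).
Gaps, from front to back: bilabial lacks voiceless (/p/); velar lacks voiced (/ɡ/).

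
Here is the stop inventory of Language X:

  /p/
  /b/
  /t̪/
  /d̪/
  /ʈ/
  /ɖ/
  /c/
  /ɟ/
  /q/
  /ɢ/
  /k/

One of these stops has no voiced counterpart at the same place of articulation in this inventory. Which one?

Bilabial: /p/ ~ /b/
Dental: /t̪/ ~ /d̪/
Retroflex: /ʈ/ ~ /ɖ/
Palatal: /c/ ~ /ɟ/
Uvular: /q/ ~ /ɢ/
Velar: only /k/ (voiceless); no voiced partner.
So /k/ is the unpaired segment.

/k/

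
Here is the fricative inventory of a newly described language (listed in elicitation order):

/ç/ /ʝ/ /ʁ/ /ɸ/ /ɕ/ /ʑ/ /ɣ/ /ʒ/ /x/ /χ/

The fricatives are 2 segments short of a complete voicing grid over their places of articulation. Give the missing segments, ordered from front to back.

place of articulation  voiceless  voiced  
bilabial          ɸ         —       
postalveolar      —         ʒ       
alveolo-palatal   ɕ         ʑ       
palatal           ç         ʝ       
velar             x         ɣ       
uvular            χ         ʁ       
Gaps, from front to back: bilabial lacks voiced (/β/); postalveolar lacks voiceless (/ʃ/).

/β/, /ʃ/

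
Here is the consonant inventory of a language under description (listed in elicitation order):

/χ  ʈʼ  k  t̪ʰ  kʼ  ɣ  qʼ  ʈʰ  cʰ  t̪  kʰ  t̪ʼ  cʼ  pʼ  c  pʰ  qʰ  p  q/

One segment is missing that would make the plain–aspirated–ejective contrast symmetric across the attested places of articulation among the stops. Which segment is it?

place of articulation  plain     aspirated  ejective
bilabial          p         pʰ        pʼ      
dental            t̪        t̪ʰ       t̪ʼ     
retroflex         —         ʈʰ        ʈʼ      
palatal           c         cʰ        cʼ      
velar             k         kʰ        kʼ      
uvular            q         qʰ        qʼ      
The retroflex row has no plain member, so the gap is the plain retroflex stop /ʈ/.

/ʈ/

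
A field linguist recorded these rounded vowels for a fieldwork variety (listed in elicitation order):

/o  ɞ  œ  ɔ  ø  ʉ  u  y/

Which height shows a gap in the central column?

high: front /y/, central /ʉ/, back /u/.
high-mid: front /ø/, central —, back /o/.
low-mid: front /œ/, central /ɞ/, back /ɔ/.
Every height has a central member except high-mid, where /ɵ/ would be expected.

high-mid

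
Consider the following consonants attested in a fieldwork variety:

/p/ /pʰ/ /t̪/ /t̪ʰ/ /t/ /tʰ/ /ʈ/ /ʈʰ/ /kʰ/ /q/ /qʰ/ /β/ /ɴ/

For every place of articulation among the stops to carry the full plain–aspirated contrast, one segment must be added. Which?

place of articulation  plain     aspirated
bilabial          p         pʰ      
dental            t̪        t̪ʰ     
alveolar          t         tʰ      
retroflex         ʈ         ʈʰ      
velar             —         kʰ      
uvular            q         qʰ      
The velar row has no plain member, so the gap is the plain velar stop /k/.

/k/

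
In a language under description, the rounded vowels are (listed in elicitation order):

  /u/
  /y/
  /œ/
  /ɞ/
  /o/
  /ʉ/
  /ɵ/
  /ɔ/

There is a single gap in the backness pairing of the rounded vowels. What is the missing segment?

high: front /y/, central /ʉ/, back /u/.
high-mid: front —, central /ɵ/, back /o/.
low-mid: front /œ/, central /ɞ/, back /ɔ/.
The high-mid row has no front member, so the gap is the high-mid front rounded vowel /ø/.

/ø/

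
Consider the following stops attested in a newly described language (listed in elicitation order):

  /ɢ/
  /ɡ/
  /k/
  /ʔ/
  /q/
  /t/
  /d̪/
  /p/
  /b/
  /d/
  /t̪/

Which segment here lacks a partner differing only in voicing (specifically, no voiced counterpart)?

Bilabial: /p/ ~ /b/
Dental: /t̪/ ~ /d̪/
Alveolar: /t/ ~ /d/
Velar: /k/ ~ /ɡ/
Uvular: /q/ ~ /ɢ/
Glottal: only /ʔ/ (voiceless); no voiced partner.
So /ʔ/ is the unpaired segment.

/ʔ/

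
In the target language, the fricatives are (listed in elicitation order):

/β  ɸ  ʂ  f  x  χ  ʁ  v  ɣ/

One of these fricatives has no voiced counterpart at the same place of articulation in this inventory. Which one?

/ʂ/

Bilabial: /ɸ/ ~ /β/
Labiodental: /f/ ~ /v/
Velar: /x/ ~ /ɣ/
Uvular: /χ/ ~ /ʁ/
Retroflex: only /ʂ/ (voiceless); no voiced partner.
So /ʂ/ is the unpaired segment.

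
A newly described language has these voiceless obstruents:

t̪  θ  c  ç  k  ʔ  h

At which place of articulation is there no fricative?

place of articulation  stop      fricative
dental            t̪        θ       
palatal           c         ç       
velar             k         —       
glottal           ʔ         h       
Every place of articulation has a fricative member except velar, where /x/ would be expected.

velar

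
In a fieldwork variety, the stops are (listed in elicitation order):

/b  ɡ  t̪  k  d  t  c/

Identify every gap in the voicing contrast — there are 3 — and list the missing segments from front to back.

/p/, /d̪/, /ɟ/

Voiceless: /t̪/ (dental), /t/ (alveolar), /c/ (palatal), /k/ (velar).
Voiced: /b/ (bilabial), /d/ (alveolar), /ɡ/ (velar).
Gaps, from front to back: bilabial lacks voiceless (/p/); dental lacks voiced (/d̪/); palatal lacks voiced (/ɟ/).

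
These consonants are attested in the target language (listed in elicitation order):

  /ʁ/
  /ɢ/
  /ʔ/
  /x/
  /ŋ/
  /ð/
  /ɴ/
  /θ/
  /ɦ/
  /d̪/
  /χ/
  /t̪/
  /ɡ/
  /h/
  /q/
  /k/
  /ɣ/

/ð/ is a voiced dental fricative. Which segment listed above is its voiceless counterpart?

/θ/

The voiceless counterpart is a voiceless dental fricative — in this inventory, /θ/.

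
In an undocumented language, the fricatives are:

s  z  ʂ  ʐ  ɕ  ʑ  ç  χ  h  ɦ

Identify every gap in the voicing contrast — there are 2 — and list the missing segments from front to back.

Voiceless: /s/ (alveolar), /ʂ/ (retroflex), /ɕ/ (alveolo-palatal), /ç/ (palatal), /χ/ (uvular), /h/ (glottal).
Voiced: /z/ (alveolar), /ʐ/ (retroflex), /ʑ/ (alveolo-palatal), /ɦ/ (glottal).
Gaps, from front to back: palatal lacks voiced (/ʝ/); uvular lacks voiced (/ʁ/).

/ʝ/, /ʁ/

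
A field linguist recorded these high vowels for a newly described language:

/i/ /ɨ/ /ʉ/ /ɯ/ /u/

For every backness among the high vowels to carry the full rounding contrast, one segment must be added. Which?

/y/

Unrounded: /i/ (front), /ɨ/ (central), /ɯ/ (back).
Rounded: /ʉ/ (central), /u/ (back).
The front row has no rounded member, so the gap is the front rounded vowel /y/.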